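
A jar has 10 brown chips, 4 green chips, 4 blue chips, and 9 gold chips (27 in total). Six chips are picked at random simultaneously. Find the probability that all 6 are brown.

7/9867

Unordered draws without replacement: count favorable combinations over C(27,6).
Favorable = C(10,6) · C(4,0) · C(4,0) · C(9,0) = 210; total = C(27,6) = 296010.
P = 210/296010 = 7/9867 ≈ 0.0007.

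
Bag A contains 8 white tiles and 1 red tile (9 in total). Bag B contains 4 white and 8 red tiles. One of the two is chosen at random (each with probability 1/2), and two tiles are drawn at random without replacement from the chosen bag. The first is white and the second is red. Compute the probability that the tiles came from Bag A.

11/35

P(E | Bag A) = 1/9; P(E | Bag B) = 8/33.
P(E) = 1/2·1/9 + 1/2·8/33 = 35/198.
By Bayes' rule, P(Bag A | E) = 1/18 / 35/198 = 11/35 ≈ 0.3143.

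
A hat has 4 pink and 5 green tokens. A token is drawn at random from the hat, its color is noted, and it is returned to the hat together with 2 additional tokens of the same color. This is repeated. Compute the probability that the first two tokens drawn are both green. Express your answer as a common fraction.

After a green draw the hat holds 7 green out of 11.
P = (5/9)·(7/11) = 35/99 ≈ 0.3535.

35/99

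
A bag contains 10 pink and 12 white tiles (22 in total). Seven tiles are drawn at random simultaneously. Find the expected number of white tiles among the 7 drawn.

42/11

By linearity of expectation, E[X] = Σ P(draw i is white); by symmetry each draw (even without replacement) has P(white) = 12/22.
E[X] = 7 · 12/22 = 42/11 ≈ 3.8182.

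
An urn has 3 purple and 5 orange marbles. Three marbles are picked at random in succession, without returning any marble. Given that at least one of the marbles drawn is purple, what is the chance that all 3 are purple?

P(all 3 purple) = C(3,3)/C(8,3) = 1/56; P(at least one purple) = 1 − C(5,3)/C(8,3) = 23/28.
Since 'all 3 purple' ⊆ 'at least one purple', P(all 3 | at least one) = 1/56 / 23/28 = 1/46 ≈ 0.0217.

1/46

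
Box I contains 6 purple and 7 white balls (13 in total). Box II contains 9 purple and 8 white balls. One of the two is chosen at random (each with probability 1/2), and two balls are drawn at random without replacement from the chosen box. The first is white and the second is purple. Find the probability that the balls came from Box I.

119/236

P(E | Box I) = 7/26; P(E | Box II) = 9/34.
P(E) = 1/2·7/26 + 1/2·9/34 = 59/221.
By Bayes' rule, P(Box I | E) = 7/52 / 59/221 = 119/236 ≈ 0.5042.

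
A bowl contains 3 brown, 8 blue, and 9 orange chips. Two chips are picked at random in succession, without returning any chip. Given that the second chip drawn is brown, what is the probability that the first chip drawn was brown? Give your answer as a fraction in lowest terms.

2/19

P(first=brown and the second chip drawn is brown) = (3/20)·(2/19) = 3/190.
P(the second chip drawn is brown) = Σ over first color = 3/190 + 6/95 + 27/380 = 3/20.
By Bayes, P(first=brown | the second chip drawn is brown) = 3/190 / 3/20 = 2/19 ≈ 0.1053.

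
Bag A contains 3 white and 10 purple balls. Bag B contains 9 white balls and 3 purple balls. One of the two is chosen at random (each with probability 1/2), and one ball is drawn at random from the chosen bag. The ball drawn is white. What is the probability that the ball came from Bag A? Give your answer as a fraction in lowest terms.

P(white | Bag A) = 3/13; P(white | Bag B) = 3/4.
P(white) = 1/2·3/13 + 1/2·3/4 = 51/104.
By Bayes' rule, P(Bag A | white) = 3/26 / 51/104 = 4/17 ≈ 0.2353.

4/17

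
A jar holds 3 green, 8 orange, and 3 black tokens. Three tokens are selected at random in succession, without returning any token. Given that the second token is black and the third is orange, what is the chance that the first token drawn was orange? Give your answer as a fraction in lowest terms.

7/12

P(first=orange and the second token is black and the third is orange) = (8/14)·(3/13)·(7/12) = 1/13.
P(E) = Σ over first color = 3/91 + 1/13 + 2/91 = 12/91.
By Bayes, P(first=orange | E) = 1/13 / 12/91 = 7/12 ≈ 0.5833.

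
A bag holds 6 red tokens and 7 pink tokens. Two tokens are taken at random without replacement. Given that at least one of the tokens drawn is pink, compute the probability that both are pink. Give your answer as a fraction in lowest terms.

1/3

P(both pink) = C(7,2)/C(13,2) = 7/26; P(at least one pink) = 1 − C(6,2)/C(13,2) = 21/26.
Since 'both pink' ⊆ 'at least one pink', P(both | at least one) = 7/26 / 21/26 = 1/3 ≈ 0.3333.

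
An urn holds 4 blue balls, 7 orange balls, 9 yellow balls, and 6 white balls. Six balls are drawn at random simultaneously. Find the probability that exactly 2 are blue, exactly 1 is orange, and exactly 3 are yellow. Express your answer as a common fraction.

Unordered draws without replacement: count favorable combinations over C(26,6).
Favorable = C(4,2) · C(7,1) · C(9,3) · C(6,0) = 3528; total = C(26,6) = 230230.
P = 3528/230230 = 252/16445 ≈ 0.0153.

252/16445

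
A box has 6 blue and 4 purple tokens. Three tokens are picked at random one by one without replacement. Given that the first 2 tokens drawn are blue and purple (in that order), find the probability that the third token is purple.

3/8

After removing 1 blue, 1 purple, the box has 3 purple out of 8 remaining.
P(third is purple | given) = 3/8 ≈ 0.3750.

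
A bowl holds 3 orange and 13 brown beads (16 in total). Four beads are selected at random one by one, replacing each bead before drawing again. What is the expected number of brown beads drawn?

By linearity of expectation, E[X] = Σ P(draw i is brown); each independent draw has P(brown) = 13/16.
E[X] = 4 · 13/16 = 13/4 ≈ 3.2500.

13/4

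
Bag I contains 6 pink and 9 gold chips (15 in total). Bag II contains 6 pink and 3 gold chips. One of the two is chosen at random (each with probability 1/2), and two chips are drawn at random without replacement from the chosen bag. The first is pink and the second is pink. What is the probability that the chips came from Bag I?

P(E | Bag I) = 1/7; P(E | Bag II) = 5/12.
P(E) = 1/2·1/7 + 1/2·5/12 = 47/168.
By Bayes' rule, P(Bag I | E) = 1/14 / 47/168 = 12/47 ≈ 0.2553.

12/47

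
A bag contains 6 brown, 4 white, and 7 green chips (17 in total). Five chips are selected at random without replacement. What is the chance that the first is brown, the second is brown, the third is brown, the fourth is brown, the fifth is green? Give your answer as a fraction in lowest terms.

3/884

Multiply the conditional probability of each draw in order, without replacement, so each draw removes one from its color and from the total.
P = (6/17) · (5/16) · (4/15) · (3/14) · (7/13) = 3/884 ≈ 0.0034.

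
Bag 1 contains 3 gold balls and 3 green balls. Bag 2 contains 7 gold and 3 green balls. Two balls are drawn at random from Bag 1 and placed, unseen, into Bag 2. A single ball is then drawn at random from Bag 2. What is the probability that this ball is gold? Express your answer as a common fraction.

2/3

Condition on how many of the transferred balls are gold (from Bag 1: 3 gold of 6; then Bag 2 has 12 total).
  0 gold: C(3,0)C(3,2)/C(6,2) = 1/5; then P = 7/12
  1 gold: C(3,1)C(3,1)/C(6,2) = 3/5; then P = 8/12
  2 gold: C(3,2)C(3,0)/C(6,2) = 1/5; then P = 9/12
P(gold from Bag 2) = 2/3 ≈ 0.6667.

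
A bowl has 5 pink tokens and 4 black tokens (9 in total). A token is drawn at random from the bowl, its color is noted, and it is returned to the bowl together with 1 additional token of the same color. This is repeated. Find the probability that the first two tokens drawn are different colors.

4/9

Either pink then black, or black then pink; after the first draw the total is 10.
P = (5/9)·(4/10) + (4/9)·(5/10) = 4/9 ≈ 0.4444.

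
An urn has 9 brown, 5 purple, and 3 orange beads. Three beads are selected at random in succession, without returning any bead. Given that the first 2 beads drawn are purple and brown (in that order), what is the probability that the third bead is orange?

After removing 1 brown, 1 purple, the urn has 3 orange out of 15 remaining.
P(third is orange | given) = 3/15 = 1/5 ≈ 0.2000.

1/5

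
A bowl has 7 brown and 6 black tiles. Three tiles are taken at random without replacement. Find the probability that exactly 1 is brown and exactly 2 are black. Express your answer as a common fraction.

Unordered draws without replacement: count favorable combinations over C(13,3).
Favorable = C(7,1) · C(6,2) = 105; total = C(13,3) = 286.
P = 105/286 = 105/286 ≈ 0.3671.

105/286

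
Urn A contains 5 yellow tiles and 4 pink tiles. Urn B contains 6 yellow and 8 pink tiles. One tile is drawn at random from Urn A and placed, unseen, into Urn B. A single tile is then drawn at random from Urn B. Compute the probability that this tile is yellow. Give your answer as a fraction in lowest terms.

59/135

Condition on how many of the transferred tiles are yellow (from Urn A: 5 yellow of 9; then Urn B has 15 total).
  0 yellow: C(5,0)C(4,1)/C(9,1) = 4/9; then P = 6/15
  1 yellow: C(5,1)C(4,0)/C(9,1) = 5/9; then P = 7/15
P(yellow from Urn B) = 59/135 ≈ 0.4370.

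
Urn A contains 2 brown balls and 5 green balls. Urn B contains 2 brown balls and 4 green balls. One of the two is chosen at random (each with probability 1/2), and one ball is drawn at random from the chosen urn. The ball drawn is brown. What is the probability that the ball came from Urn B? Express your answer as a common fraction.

P(brown | Urn A) = 2/7; P(brown | Urn B) = 1/3.
P(brown) = 1/2·2/7 + 1/2·1/3 = 13/42.
By Bayes' rule, P(Urn B | brown) = 1/6 / 13/42 = 7/13 ≈ 0.5385.

7/13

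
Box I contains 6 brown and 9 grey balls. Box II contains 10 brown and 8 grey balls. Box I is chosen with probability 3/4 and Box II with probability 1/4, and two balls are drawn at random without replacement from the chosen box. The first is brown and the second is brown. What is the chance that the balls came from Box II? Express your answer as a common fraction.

35/86

P(E | Box I) = 1/7; P(E | Box II) = 5/17.
P(E) = 3/4·1/7 + 1/4·5/17 = 43/238.
By Bayes' rule, P(Box II | E) = 5/68 / 43/238 = 35/86 ≈ 0.4070.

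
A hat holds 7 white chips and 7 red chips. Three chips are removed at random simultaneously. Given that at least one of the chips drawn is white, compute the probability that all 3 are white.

P(all 3 white) = C(7,3)/C(14,3) = 5/52; P(at least one white) = 1 − C(7,3)/C(14,3) = 47/52.
Since 'all 3 white' ⊆ 'at least one white', P(all 3 | at least one) = 5/52 / 47/52 = 5/47 ≈ 0.1064.

5/47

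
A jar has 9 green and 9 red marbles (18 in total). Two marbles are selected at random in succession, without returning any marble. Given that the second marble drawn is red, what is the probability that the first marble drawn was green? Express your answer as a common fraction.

P(first=green and the second marble drawn is red) = (9/18)·(9/17) = 9/34.
P(the second marble drawn is red) = Σ over first color = 9/34 + 4/17 = 1/2.
By Bayes, P(first=green | the second marble drawn is red) = 9/34 / 1/2 = 9/17 ≈ 0.5294.

9/17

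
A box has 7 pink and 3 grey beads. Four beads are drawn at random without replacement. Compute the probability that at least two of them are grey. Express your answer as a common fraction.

Sum the hypergeometric tail for j = 2,…,3 grey beads.
Favorable = C(3,2)·C(7,2) + C(3,3)·C(7,1) = 70; total = C(10,4) = 210.
P = 70/210 = 1/3 ≈ 0.3333.

1/3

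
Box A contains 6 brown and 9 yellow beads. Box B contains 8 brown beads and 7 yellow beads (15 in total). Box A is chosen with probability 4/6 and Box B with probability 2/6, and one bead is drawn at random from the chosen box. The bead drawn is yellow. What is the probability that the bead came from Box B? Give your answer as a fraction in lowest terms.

P(yellow | Box A) = 3/5; P(yellow | Box B) = 7/15.
P(yellow) = 2/3·3/5 + 1/3·7/15 = 5/9.
By Bayes' rule, P(Box B | yellow) = 7/45 / 5/9 = 7/25 ≈ 0.2800.

7/25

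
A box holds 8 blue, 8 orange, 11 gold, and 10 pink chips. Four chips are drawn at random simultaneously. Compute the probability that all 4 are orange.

Unordered draws without replacement: count favorable combinations over C(37,4).
Favorable = C(8,0) · C(8,4) · C(11,0) · C(10,0) = 70; total = C(37,4) = 66045.
P = 70/66045 = 2/1887 ≈ 0.0011.

2/1887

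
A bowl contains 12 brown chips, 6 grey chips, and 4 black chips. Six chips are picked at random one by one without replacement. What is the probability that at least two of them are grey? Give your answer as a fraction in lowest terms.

5771/10659

Sum the hypergeometric tail for j = 2,…,6 grey chips.
Favorable = C(6,2)·C(16,4) + C(6,3)·C(16,3) + C(6,4)·C(16,2) + C(6,5)·C(16,1) + C(6,6)·C(16,0) = 40397; total = C(22,6) = 74613.
P = 40397/74613 = 5771/10659 ≈ 0.5414.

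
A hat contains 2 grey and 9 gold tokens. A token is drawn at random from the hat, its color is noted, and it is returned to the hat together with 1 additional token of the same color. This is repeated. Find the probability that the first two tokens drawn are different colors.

Either gold then grey, or grey then gold; after the first draw the total is 12.
P = (9/11)·(2/12) + (2/11)·(9/12) = 3/11 ≈ 0.2727.

3/11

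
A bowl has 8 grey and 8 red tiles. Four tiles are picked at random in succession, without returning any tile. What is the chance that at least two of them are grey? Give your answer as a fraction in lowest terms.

93/130

Sum the hypergeometric tail for j = 2,…,4 grey tiles.
Favorable = C(8,2)·C(8,2) + C(8,3)·C(8,1) + C(8,4)·C(8,0) = 1302; total = C(16,4) = 1820.
P = 1302/1820 = 93/130 ≈ 0.7154.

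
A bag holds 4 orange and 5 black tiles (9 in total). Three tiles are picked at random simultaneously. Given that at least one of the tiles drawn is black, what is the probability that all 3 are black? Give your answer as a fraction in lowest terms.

1/8

P(all 3 black) = C(5,3)/C(9,3) = 5/42; P(at least one black) = 1 − C(4,3)/C(9,3) = 20/21.
Since 'all 3 black' ⊆ 'at least one black', P(all 3 | at least one) = 5/42 / 20/21 = 1/8 ≈ 0.1250.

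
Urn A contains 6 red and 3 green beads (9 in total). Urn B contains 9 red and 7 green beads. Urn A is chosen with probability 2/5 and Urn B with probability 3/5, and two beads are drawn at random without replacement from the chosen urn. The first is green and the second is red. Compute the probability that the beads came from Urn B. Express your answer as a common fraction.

63/103

P(E | Urn A) = 1/4; P(E | Urn B) = 21/80.
P(E) = 2/5·1/4 + 3/5·21/80 = 103/400.
By Bayes' rule, P(Urn B | E) = 63/400 / 103/400 = 63/103 ≈ 0.6117.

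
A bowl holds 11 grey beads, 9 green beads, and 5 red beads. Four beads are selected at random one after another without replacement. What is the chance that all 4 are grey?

3/115

Unordered draws without replacement: count favorable combinations over C(25,4).
Favorable = C(11,4) · C(9,0) · C(5,0) = 330; total = C(25,4) = 12650.
P = 330/12650 = 3/115 ≈ 0.0261.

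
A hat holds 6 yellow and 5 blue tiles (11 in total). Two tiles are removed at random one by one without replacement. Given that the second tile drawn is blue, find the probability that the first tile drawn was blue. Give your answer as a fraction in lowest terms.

2/5

P(first=blue and the second tile drawn is blue) = (5/11)·(4/10) = 2/11.
P(the second tile drawn is blue) = Σ over first color = 3/11 + 2/11 = 5/11.
By Bayes, P(first=blue | the second tile drawn is blue) = 2/11 / 5/11 = 2/5 ≈ 0.4000.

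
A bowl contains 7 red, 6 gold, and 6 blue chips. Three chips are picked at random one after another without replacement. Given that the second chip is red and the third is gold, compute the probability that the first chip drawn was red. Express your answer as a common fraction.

6/17

P(first=red and the second chip is red and the third is gold) = (7/19)·(6/18)·(6/17) = 14/323.
P(E) = Σ over first color = 14/323 + 35/969 + 14/323 = 7/57.
By Bayes, P(first=red | E) = 14/323 / 7/57 = 6/17 ≈ 0.3529.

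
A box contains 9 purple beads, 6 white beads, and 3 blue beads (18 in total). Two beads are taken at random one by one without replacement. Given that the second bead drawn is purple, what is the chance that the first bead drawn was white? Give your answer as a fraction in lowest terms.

6/17

P(first=white and the second bead drawn is purple) = (6/18)·(9/17) = 3/17.
P(the second bead drawn is purple) = Σ over first color = 4/17 + 3/17 + 3/34 = 1/2.
By Bayes, P(first=white | the second bead drawn is purple) = 3/17 / 1/2 = 6/17 ≈ 0.3529.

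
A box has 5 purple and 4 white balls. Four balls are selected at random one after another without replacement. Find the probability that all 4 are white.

1/126

Multiply the conditional probability of each draw in order, without replacement, so each draw removes one from its color and from the total.
P = (4/9) · (3/8) · (2/7) · (1/6) = 1/126 ≈ 0.0079.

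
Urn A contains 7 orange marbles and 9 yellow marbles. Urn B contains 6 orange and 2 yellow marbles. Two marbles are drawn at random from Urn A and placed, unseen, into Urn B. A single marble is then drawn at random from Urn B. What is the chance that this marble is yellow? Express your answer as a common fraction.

Condition on how many of the transferred marbles are yellow (from Urn A: 9 yellow of 16; then Urn B has 10 total).
  0 yellow: C(9,0)C(7,2)/C(16,2) = 7/40; then P = 2/10
  1 yellow: C(9,1)C(7,1)/C(16,2) = 21/40; then P = 3/10
  2 yellow: C(9,2)C(7,0)/C(16,2) = 3/10; then P = 4/10
P(yellow from Urn B) = 5/16 ≈ 0.3125.

5/16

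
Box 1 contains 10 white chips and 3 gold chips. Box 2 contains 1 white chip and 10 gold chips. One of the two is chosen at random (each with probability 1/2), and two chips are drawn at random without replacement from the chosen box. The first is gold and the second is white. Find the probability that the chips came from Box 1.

55/81

P(E | Box 1) = 5/26; P(E | Box 2) = 1/11.
P(E) = 1/2·5/26 + 1/2·1/11 = 81/572.
By Bayes' rule, P(Box 1 | E) = 5/52 / 81/572 = 55/81 ≈ 0.6790.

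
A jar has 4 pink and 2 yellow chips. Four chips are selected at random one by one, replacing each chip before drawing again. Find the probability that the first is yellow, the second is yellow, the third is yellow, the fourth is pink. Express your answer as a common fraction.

Multiply the conditional probability of each draw in order, with replacement (the composition resets each draw).
P = (2/6) · (2/6) · (2/6) · (4/6) = 2/81 ≈ 0.0247.

2/81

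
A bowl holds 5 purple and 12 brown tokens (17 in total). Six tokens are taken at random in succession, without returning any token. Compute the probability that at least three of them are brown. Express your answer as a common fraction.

6017/6188

Sum the hypergeometric tail for j = 3,…,6 brown tokens.
Favorable = C(12,3)·C(5,3) + C(12,4)·C(5,2) + C(12,5)·C(5,1) + C(12,6)·C(5,0) = 12034; total = C(17,6) = 12376.
P = 12034/12376 = 6017/6188 ≈ 0.9724.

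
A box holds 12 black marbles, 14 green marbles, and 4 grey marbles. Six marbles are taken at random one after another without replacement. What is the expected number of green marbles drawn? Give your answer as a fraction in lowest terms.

By linearity of expectation, E[X] = Σ P(draw i is green); by symmetry each draw (even without replacement) has P(green) = 14/30.
E[X] = 6 · 14/30 = 14/5 ≈ 2.8000.

14/5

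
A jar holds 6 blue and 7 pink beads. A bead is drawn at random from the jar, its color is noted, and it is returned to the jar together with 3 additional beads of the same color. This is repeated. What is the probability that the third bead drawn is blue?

Sum over the four possibilities for the first two draws (blue/not-blue each), tracking how the blue count and total change by +3 per draw.
P(third is blue) = 6/13 ≈ 0.4615. (In a Pólya urn every draw has the same marginal probability 6/13.)

6/13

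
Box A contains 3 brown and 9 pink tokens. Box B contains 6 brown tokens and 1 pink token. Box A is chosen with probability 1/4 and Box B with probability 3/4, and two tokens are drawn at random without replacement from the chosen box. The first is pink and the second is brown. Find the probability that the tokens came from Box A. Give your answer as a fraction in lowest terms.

21/65

P(E | Box A) = 9/44; P(E | Box B) = 1/7.
P(E) = 1/4·9/44 + 3/4·1/7 = 195/1232.
By Bayes' rule, P(Box A | E) = 9/176 / 195/1232 = 21/65 ≈ 0.3231.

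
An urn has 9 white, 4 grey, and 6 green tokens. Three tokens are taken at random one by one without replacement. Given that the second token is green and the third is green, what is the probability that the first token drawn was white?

9/17

P(first=white and the second token is green and the third is green) = (9/19)·(6/18)·(5/17) = 15/323.
P(E) = Σ over first color = 15/323 + 20/969 + 20/969 = 5/57.
By Bayes, P(first=white | E) = 15/323 / 5/57 = 9/17 ≈ 0.5294.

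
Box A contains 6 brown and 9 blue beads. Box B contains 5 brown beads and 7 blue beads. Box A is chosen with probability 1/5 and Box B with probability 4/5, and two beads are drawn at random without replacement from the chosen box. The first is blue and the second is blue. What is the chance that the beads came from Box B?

245/311

P(E | Box A) = 12/35; P(E | Box B) = 7/22.
P(E) = 1/5·12/35 + 4/5·7/22 = 622/1925.
By Bayes' rule, P(Box B | E) = 14/55 / 622/1925 = 245/311 ≈ 0.7878.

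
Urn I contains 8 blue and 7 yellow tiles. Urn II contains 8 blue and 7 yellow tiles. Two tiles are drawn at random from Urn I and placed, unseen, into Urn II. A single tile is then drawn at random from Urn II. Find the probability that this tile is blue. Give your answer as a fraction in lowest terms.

Condition on how many of the transferred tiles are blue (from Urn I: 8 blue of 15; then Urn II has 17 total).
  0 blue: C(8,0)C(7,2)/C(15,2) = 1/5; then P = 8/17
  1 blue: C(8,1)C(7,1)/C(15,2) = 8/15; then P = 9/17
  2 blue: C(8,2)C(7,0)/C(15,2) = 4/15; then P = 10/17
P(blue from Urn II) = 8/15 ≈ 0.5333.

8/15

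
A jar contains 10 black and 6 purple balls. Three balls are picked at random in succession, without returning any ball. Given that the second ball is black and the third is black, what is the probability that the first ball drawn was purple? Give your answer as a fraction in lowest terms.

P(first=purple and the second ball is black and the third is black) = (6/16)·(10/15)·(9/14) = 9/56.
P(E) = Σ over first color = 3/14 + 9/56 = 3/8.
By Bayes, P(first=purple | E) = 9/56 / 3/8 = 3/7 ≈ 0.4286.

3/7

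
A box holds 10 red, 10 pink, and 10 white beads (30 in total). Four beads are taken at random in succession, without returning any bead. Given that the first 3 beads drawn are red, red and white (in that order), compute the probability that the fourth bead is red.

After removing 2 red, 1 white, the box has 8 red out of 27 remaining.
P(fourth is red | given) = 8/27 ≈ 0.2963.

8/27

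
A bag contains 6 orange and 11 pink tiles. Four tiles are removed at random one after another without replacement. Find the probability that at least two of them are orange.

Sum the hypergeometric tail for j = 2,…,4 orange tiles.
Favorable = C(6,2)·C(11,2) + C(6,3)·C(11,1) + C(6,4)·C(11,0) = 1060; total = C(17,4) = 2380.
P = 1060/2380 = 53/119 ≈ 0.4454.

53/119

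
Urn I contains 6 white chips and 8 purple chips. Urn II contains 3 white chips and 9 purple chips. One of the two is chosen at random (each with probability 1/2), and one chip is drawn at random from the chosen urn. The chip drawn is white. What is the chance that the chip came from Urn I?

12/19

P(white | Urn I) = 3/7; P(white | Urn II) = 1/4.
P(white) = 1/2·3/7 + 1/2·1/4 = 19/56.
By Bayes' rule, P(Urn I | white) = 3/14 / 19/56 = 12/19 ≈ 0.6316.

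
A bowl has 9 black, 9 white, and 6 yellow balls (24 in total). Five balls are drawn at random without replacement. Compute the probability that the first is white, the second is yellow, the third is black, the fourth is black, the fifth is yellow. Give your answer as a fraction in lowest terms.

27/7084

Multiply the conditional probability of each draw in order, without replacement, so each draw removes one from its color and from the total.
P = (9/24) · (6/23) · (9/22) · (8/21) · (5/20) = 27/7084 ≈ 0.0038.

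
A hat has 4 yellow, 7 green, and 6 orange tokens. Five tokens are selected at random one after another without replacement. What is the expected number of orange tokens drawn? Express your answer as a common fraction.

30/17

By linearity of expectation, E[X] = Σ P(draw i is orange); by symmetry each draw (even without replacement) has P(orange) = 6/17.
E[X] = 5 · 6/17 = 30/17 ≈ 1.7647.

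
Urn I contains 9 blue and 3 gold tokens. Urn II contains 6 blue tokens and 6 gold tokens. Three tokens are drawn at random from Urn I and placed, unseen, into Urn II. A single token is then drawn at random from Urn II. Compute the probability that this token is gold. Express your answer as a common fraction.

9/20

Condition on how many of the transferred tokens are gold (from Urn I: 3 gold of 12; then Urn II has 15 total).
  0 gold: C(3,0)C(9,3)/C(12,3) = 21/55; then P = 6/15
  1 gold: C(3,1)C(9,2)/C(12,3) = 27/55; then P = 7/15
  2 gold: C(3,2)C(9,1)/C(12,3) = 27/220; then P = 8/15
  3 gold: C(3,3)C(9,0)/C(12,3) = 1/220; then P = 9/15
P(gold from Urn II) = 9/20 ≈ 0.4500.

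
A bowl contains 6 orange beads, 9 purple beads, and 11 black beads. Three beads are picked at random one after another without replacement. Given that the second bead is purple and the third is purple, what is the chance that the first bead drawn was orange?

1/4

P(first=orange and the second bead is purple and the third is purple) = (6/26)·(9/25)·(8/24) = 9/325.
P(E) = Σ over first color = 9/325 + 21/650 + 33/650 = 36/325.
By Bayes, P(first=orange | E) = 9/325 / 36/325 = 1/4 ≈ 0.2500.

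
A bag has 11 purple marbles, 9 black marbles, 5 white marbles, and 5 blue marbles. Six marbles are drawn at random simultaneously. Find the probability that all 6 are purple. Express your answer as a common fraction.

22/28275

Unordered draws without replacement: count favorable combinations over C(30,6).
Favorable = C(11,6) · C(9,0) · C(5,0) · C(5,0) = 462; total = C(30,6) = 593775.
P = 462/593775 = 22/28275 ≈ 0.0008.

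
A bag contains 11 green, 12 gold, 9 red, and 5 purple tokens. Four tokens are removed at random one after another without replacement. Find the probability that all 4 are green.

Unordered draws without replacement: count favorable combinations over C(37,4).
Favorable = C(11,4) · C(12,0) · C(9,0) · C(5,0) = 330; total = C(37,4) = 66045.
P = 330/66045 = 22/4403 ≈ 0.0050.

22/4403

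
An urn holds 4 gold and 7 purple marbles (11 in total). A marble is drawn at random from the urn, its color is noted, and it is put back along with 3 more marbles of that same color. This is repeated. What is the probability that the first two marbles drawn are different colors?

Either gold then purple, or purple then gold; after the first draw the total is 14.
P = (4/11)·(7/14) + (7/11)·(4/14) = 4/11 ≈ 0.3636.

4/11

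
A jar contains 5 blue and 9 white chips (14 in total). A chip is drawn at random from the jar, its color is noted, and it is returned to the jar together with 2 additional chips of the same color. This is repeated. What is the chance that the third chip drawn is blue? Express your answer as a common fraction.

Sum over the four possibilities for the first two draws (blue/not-blue each), tracking how the blue count and total change by +2 per draw.
P(third is blue) = 5/14 ≈ 0.3571. (In a Pólya urn every draw has the same marginal probability 5/14.)

5/14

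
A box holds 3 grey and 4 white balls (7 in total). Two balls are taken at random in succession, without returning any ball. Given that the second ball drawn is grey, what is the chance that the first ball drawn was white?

P(first=white and the second ball drawn is grey) = (4/7)·(3/6) = 2/7.
P(the second ball drawn is grey) = Σ over first color = 1/7 + 2/7 = 3/7.
By Bayes, P(first=white | the second ball drawn is grey) = 2/7 / 3/7 = 2/3 ≈ 0.6667.

2/3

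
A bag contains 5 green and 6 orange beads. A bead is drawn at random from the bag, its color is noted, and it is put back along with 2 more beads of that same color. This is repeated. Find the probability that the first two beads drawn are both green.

After a green draw the bag holds 7 green out of 13.
P = (5/11)·(7/13) = 35/143 ≈ 0.2448.

35/143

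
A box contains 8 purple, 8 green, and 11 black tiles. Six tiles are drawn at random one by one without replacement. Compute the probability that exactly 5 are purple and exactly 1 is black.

28/13455

Unordered draws without replacement: count favorable combinations over C(27,6).
Favorable = C(8,5) · C(8,0) · C(11,1) = 616; total = C(27,6) = 296010.
P = 616/296010 = 28/13455 ≈ 0.0021.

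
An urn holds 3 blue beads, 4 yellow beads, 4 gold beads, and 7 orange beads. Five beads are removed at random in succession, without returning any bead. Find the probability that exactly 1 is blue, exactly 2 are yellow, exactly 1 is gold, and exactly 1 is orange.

Unordered draws without replacement: count favorable combinations over C(18,5).
Favorable = C(3,1) · C(4,2) · C(4,1) · C(7,1) = 504; total = C(18,5) = 8568.
P = 504/8568 = 1/17 ≈ 0.0588.

1/17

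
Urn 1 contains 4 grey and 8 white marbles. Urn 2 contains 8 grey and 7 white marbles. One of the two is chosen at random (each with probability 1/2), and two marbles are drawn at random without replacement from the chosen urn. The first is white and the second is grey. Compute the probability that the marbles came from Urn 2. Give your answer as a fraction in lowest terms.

P(E | Urn 1) = 8/33; P(E | Urn 2) = 4/15.
P(E) = 1/2·8/33 + 1/2·4/15 = 14/55.
By Bayes' rule, P(Urn 2 | E) = 2/15 / 14/55 = 11/21 ≈ 0.5238.

11/21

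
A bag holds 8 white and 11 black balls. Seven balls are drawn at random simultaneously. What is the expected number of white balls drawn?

By linearity of expectation, E[X] = Σ P(draw i is white); by symmetry each draw (even without replacement) has P(white) = 8/19.
E[X] = 7 · 8/19 = 56/19 ≈ 2.9474.

56/19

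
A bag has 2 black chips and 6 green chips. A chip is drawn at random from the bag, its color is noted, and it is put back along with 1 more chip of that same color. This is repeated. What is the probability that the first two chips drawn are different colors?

Either black then green, or green then black; after the first draw the total is 9.
P = (2/8)·(6/9) + (6/8)·(2/9) = 1/3 ≈ 0.3333.

1/3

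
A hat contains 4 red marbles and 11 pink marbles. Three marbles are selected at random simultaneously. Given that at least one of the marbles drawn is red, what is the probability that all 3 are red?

P(all 3 red) = C(4,3)/C(15,3) = 4/455; P(at least one red) = 1 − C(11,3)/C(15,3) = 58/91.
Since 'all 3 red' ⊆ 'at least one red', P(all 3 | at least one) = 4/455 / 58/91 = 2/145 ≈ 0.0138.

2/145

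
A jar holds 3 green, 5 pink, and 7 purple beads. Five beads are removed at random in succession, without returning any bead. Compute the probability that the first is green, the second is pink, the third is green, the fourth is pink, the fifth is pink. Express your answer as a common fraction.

Multiply the conditional probability of each draw in order, without replacement, so each draw removes one from its color and from the total.
P = (3/15) · (5/14) · (2/13) · (4/12) · (3/11) = 1/1001 ≈ 0.0010.

1/1001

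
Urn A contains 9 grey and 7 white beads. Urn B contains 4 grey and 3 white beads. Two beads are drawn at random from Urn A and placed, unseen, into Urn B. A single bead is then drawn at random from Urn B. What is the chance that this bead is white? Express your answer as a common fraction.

Condition on how many of the transferred beads are white (from Urn A: 7 white of 16; then Urn B has 9 total).
  0 white: C(7,0)C(9,2)/C(16,2) = 3/10; then P = 3/9
  1 white: C(7,1)C(9,1)/C(16,2) = 21/40; then P = 4/9
  2 white: C(7,2)C(9,0)/C(16,2) = 7/40; then P = 5/9
P(white from Urn B) = 31/72 ≈ 0.4306.

31/72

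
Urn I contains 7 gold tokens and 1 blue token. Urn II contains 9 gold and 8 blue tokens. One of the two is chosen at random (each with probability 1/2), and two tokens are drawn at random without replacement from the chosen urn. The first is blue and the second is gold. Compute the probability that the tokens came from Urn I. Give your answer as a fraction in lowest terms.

P(E | Urn I) = 1/8; P(E | Urn II) = 9/34.
P(E) = 1/2·1/8 + 1/2·9/34 = 53/272.
By Bayes' rule, P(Urn I | E) = 1/16 / 53/272 = 17/53 ≈ 0.3208.

17/53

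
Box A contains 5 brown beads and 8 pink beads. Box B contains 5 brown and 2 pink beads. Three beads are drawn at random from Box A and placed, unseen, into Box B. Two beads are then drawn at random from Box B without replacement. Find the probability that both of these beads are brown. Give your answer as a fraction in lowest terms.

Condition on how many of the transferred beads are brown (from Box A: 5 brown of 13; then Box B has 10 total).
  0 brown: C(5,0)C(8,3)/C(13,3) = 28/143; then P = C(5,2)/C(10,2) = 2/9
  1 brown: C(5,1)C(8,2)/C(13,3) = 70/143; then P = C(6,2)/C(10,2) = 1/3
  2 brown: C(5,2)C(8,1)/C(13,3) = 40/143; then P = C(7,2)/C(10,2) = 7/15
  3 brown: C(5,3)C(8,0)/C(13,3) = 5/143; then P = C(8,2)/C(10,2) = 28/45
P(both brown) = 14/39 ≈ 0.3590.

14/39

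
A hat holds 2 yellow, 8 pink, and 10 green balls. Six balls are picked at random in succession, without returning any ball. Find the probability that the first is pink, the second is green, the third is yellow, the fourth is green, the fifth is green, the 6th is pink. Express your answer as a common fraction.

Multiply the conditional probability of each draw in order, without replacement, so each draw removes one from its color and from the total.
P = (8/20) · (10/19) · (2/18) · (9/17) · (8/16) · (7/15) = 14/4845 ≈ 0.0029.

14/4845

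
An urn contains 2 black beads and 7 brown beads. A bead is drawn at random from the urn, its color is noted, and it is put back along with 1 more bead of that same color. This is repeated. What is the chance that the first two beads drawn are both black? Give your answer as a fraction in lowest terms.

After a black draw the urn holds 3 black out of 10.
P = (2/9)·(3/10) = 1/15 ≈ 0.0667.

1/15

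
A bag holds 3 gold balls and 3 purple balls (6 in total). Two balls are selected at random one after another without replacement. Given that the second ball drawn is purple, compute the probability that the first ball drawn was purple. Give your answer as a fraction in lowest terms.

P(first=purple and the second ball drawn is purple) = (3/6)·(2/5) = 1/5.
P(the second ball drawn is purple) = Σ over first color = 3/10 + 1/5 = 1/2.
By Bayes, P(first=purple | the second ball drawn is purple) = 1/5 / 1/2 = 2/5 ≈ 0.4000.

2/5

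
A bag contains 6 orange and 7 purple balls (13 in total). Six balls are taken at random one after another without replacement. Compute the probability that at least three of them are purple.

Sum the hypergeometric tail for j = 3,…,6 purple balls.
Favorable = C(7,3)·C(6,3) + C(7,4)·C(6,2) + C(7,5)·C(6,1) + C(7,6)·C(6,0) = 1358; total = C(13,6) = 1716.
P = 1358/1716 = 679/858 ≈ 0.7914.

679/858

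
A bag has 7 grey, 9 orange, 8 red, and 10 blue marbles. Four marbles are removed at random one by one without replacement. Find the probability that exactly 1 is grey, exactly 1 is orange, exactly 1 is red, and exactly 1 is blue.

Unordered draws without replacement: count favorable combinations over C(34,4).
Favorable = C(7,1) · C(9,1) · C(8,1) · C(10,1) = 5040; total = C(34,4) = 46376.
P = 5040/46376 = 630/5797 ≈ 0.1087.

630/5797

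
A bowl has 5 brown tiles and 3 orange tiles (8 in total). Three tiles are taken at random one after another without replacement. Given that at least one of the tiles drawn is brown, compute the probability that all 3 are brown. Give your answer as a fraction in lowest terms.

2/11

P(all 3 brown) = C(5,3)/C(8,3) = 5/28; P(at least one brown) = 1 − C(3,3)/C(8,3) = 55/56.
Since 'all 3 brown' ⊆ 'at least one brown', P(all 3 | at least one) = 5/28 / 55/56 = 2/11 ≈ 0.1818.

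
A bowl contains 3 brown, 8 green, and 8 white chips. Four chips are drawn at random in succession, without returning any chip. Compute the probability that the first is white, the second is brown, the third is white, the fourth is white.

7/646

Multiply the conditional probability of each draw in order, without replacement, so each draw removes one from its color and from the total.
P = (8/19) · (3/18) · (7/17) · (6/16) = 7/646 ≈ 0.0108.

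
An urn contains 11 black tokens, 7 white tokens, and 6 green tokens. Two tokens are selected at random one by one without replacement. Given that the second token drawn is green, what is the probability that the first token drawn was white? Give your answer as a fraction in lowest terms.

P(first=white and the second token drawn is green) = (7/24)·(6/23) = 7/92.
P(the second token drawn is green) = Σ over first color = 11/92 + 7/92 + 5/92 = 1/4.
By Bayes, P(first=white | the second token drawn is green) = 7/92 / 1/4 = 7/23 ≈ 0.3043.

7/23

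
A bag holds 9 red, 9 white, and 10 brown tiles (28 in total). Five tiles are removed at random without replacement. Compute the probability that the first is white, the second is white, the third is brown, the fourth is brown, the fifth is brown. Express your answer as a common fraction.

Multiply the conditional probability of each draw in order, without replacement, so each draw removes one from its color and from the total.
P = (9/28) · (8/27) · (10/26) · (9/25) · (8/24) = 2/455 ≈ 0.0044.

2/455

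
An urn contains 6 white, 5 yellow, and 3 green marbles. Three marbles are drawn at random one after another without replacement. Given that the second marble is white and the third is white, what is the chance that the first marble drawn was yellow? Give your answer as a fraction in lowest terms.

5/12

P(first=yellow and the second marble is white and the third is white) = (5/14)·(6/13)·(5/12) = 25/364.
P(E) = Σ over first color = 5/91 + 25/364 + 15/364 = 15/91.
By Bayes, P(first=yellow | E) = 25/364 / 15/91 = 5/12 ≈ 0.4167.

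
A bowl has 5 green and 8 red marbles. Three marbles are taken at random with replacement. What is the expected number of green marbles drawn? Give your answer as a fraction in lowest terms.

15/13

By linearity of expectation, E[X] = Σ P(draw i is green); each independent draw has P(green) = 5/13.
E[X] = 3 · 5/13 = 15/13 ≈ 1.1538.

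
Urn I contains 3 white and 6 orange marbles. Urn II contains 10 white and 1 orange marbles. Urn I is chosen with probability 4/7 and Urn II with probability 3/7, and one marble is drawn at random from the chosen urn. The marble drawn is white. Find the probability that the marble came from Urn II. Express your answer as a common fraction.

45/67

P(white | Urn I) = 1/3; P(white | Urn II) = 10/11.
P(white) = 4/7·1/3 + 3/7·10/11 = 134/231.
By Bayes' rule, P(Urn II | white) = 30/77 / 134/231 = 45/67 ≈ 0.6716.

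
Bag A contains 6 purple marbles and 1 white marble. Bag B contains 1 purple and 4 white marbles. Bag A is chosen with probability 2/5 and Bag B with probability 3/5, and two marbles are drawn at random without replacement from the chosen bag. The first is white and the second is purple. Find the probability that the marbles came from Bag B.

P(E | Bag A) = 1/7; P(E | Bag B) = 1/5.
P(E) = 2/5·1/7 + 3/5·1/5 = 31/175.
By Bayes' rule, P(Bag B | E) = 3/25 / 31/175 = 21/31 ≈ 0.6774.

21/31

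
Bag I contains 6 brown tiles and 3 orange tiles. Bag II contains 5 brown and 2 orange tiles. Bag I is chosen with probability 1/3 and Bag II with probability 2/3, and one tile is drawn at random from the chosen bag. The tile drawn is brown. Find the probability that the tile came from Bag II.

P(brown | Bag I) = 2/3; P(brown | Bag II) = 5/7.
P(brown) = 1/3·2/3 + 2/3·5/7 = 44/63.
By Bayes' rule, P(Bag II | brown) = 10/21 / 44/63 = 15/22 ≈ 0.6818.

15/22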